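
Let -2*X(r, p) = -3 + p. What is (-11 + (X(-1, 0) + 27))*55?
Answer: 1925/2 ≈ 962.50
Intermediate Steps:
X(r, p) = 3/2 - p/2 (X(r, p) = -(-3 + p)/2 = 3/2 - p/2)
(-11 + (X(-1, 0) + 27))*55 = (-11 + ((3/2 - 1/2*0) + 27))*55 = (-11 + ((3/2 + 0) + 27))*55 = (-11 + (3/2 + 27))*55 = (-11 + 57/2)*55 = (35/2)*55 = 1925/2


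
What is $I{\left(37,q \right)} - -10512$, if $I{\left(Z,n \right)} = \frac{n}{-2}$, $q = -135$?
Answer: $\frac{21159}{2} \approx 10580.0$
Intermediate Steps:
$I{\left(Z,n \right)} = - \frac{n}{2}$ ($I{\left(Z,n \right)} = n \left(- \frac{1}{2}\right) = - \frac{n}{2}$)
$I{\left(37,q \right)} - -10512 = \left(- \frac{1}{2}\right) \left(-135\right) - -10512 = \frac{135}{2} + 10512 = \frac{21159}{2}$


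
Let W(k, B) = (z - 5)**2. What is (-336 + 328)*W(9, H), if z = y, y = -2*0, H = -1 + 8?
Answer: -200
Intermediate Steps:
H = 7
y = 0
z = 0
W(k, B) = 25 (W(k, B) = (0 - 5)**2 = (-5)**2 = 25)
(-336 + 328)*W(9, H) = (-336 + 328)*25 = -8*25 = -200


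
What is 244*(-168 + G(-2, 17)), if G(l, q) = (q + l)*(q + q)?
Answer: 83448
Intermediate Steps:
G(l, q) = 2*q*(l + q) (G(l, q) = (l + q)*(2*q) = 2*q*(l + q))
244*(-168 + G(-2, 17)) = 244*(-168 + 2*17*(-2 + 17)) = 244*(-168 + 2*17*15) = 244*(-168 + 510) = 244*342 = 83448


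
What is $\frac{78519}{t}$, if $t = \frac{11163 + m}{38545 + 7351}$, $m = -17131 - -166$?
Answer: $- \frac{600618004}{967} \approx -6.2112 \cdot 10^{5}$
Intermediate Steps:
$m = -16965$ ($m = -17131 + 166 = -16965$)
$t = - \frac{2901}{22948}$ ($t = \frac{11163 - 16965}{38545 + 7351} = - \frac{5802}{45896} = \left(-5802\right) \frac{1}{45896} = - \frac{2901}{22948} \approx -0.12642$)
$\frac{78519}{t} = \frac{78519}{- \frac{2901}{22948}} = 78519 \left(- \frac{22948}{2901}\right) = - \frac{600618004}{967}$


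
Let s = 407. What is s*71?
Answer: 28897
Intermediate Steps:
s*71 = 407*71 = 28897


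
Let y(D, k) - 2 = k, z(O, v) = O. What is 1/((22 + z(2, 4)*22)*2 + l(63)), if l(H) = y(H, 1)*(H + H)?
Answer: 1/510 ≈ 0.0019608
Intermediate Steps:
y(D, k) = 2 + k
l(H) = 6*H (l(H) = (2 + 1)*(H + H) = 3*(2*H) = 6*H)
1/((22 + z(2, 4)*22)*2 + l(63)) = 1/((22 + 2*22)*2 + 6*63) = 1/((22 + 44)*2 + 378) = 1/(66*2 + 378) = 1/(132 + 378) = 1/510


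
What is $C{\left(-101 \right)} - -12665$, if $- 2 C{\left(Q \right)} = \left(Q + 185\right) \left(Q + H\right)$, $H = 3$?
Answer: $16781$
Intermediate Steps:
$C{\left(Q \right)} = - \frac{\left(3 + Q\right) \left(185 + Q\right)}{2}$ ($C{\left(Q \right)} = - \frac{\left(Q + 185\right) \left(Q + 3\right)}{2} = - \frac{\left(185 + Q\right) \left(3 + Q\right)}{2} = - \frac{\left(3 + Q\right) \left(185 + Q\right)}{2}$)
$C{\left(-101 \right)} - -12665 = \left(- \frac{555}{2} - -9494 - \frac{\left(-101\right)^{2}}{2}\right) - -12665 = \left(- \frac{555}{2} + 9494 - \frac{10201}{2}\right) + 12665 = 4116 + 12665 = 16781$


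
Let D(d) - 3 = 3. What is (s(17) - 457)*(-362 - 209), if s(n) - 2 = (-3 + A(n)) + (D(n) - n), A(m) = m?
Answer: 258092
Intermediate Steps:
D(d) = 6 (D(d) = 3 + 3 = 6)
s(n) = 5 (s(n) = 2 + ((-3 + n) + (6 - n)) = 2 + 3 = 5)
(s(17) - 457)*(-362 - 209) = (5 - 457)*(-362 - 209) = -452*(-571) = 258092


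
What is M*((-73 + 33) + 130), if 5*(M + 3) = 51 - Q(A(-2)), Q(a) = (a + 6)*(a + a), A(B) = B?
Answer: 936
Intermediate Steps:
Q(a) = 2*a*(6 + a) (Q(a) = (6 + a)*(2*a) = 2*a*(6 + a))
M = 52/5 (M = -3 + (51 - 2*(-2)*(6 - 2))/5 = -3 + (51 - 2*(-2)*4)/5 = -3 + (51 - 1*(-16))/5 = -3 + (51 + 16)/5 = -3 + (⅕)*67 = -3 + 67/5 = 52/5 ≈ 10.400)
M*((-73 + 33) + 130) = 52*((-73 + 33) + 130)/5 = 52*(-40 + 130)/5 = (52/5)*90 = 936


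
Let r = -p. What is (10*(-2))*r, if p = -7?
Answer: -140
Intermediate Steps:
r = 7 (r = -1*(-7) = 7)
(10*(-2))*r = (10*(-2))*7 = -20*7 = -140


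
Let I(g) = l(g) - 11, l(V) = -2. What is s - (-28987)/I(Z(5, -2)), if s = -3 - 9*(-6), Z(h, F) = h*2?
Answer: -28324/13 ≈ -2178.8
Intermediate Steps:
Z(h, F) = 2*h
I(g) = -13 (I(g) = -2 - 11 = -13)
s = 51 (s = -3 + 54 = 51)
s - (-28987)/I(Z(5, -2)) = 51 - (-28987)/(-13) = 51 - (-28987)*(-1)/13 = 51 - 287*101/13 = 51 - 28987/13 = -28324/13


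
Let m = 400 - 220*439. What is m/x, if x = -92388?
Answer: 8015/7699 ≈ 1.0410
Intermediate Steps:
m = -96180 (m = 400 - 96580 = -96180)
m/x = -96180/(-92388) = -96180*(-1/92388) = 8015/7699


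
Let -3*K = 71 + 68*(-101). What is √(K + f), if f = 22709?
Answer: 2*√56193/3 ≈ 158.03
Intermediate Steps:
K = 6797/3 (K = -(71 + 68*(-101))/3 = -(71 - 6868)/3 = -⅓*(-6797) = 6797/3 ≈ 2265.7)
√(K + f) = √(6797/3 + 22709) = √(74924/3) = 2*√56193/3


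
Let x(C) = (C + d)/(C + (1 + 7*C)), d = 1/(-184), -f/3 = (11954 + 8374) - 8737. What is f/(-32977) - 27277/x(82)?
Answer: -36246626320767/165841333 ≈ -2.1856e+5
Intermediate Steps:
f = -34773 (f = -3*((11954 + 8374) - 8737) = -3*(20328 - 8737) = -3*11591 = -34773)
d = -1/184 ≈ -0.0054348
x(C) = (-1/184 + C)/(1 + 8*C) (x(C) = (C - 1/184)/(C + (1 + 7*C)) = (-1/184 + C)/(1 + 8*C))
f/(-32977) - 27277/x(82) = -34773/(-32977) - 27277*184*(1 + 8*82)/(-1 + 184*82) = -34773*(-1/32977) - 27277*184*(1 + 656)/(-1 + 15088) = 34773/32977 - 27277/((1/184)*15087/657) = 34773/32977 - 27277/((1/184)*(1/657)*15087) = 34773/32977 - 27277/5029/40296 = 34773/32977 - 27277*40296/5029 = 34773/32977 - 1099153992/5029 = -36246626320767/165841333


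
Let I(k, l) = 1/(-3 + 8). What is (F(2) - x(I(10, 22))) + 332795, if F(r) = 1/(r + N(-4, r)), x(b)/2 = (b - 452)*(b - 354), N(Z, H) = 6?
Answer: 2620289/200 ≈ 13101.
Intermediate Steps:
I(k, l) = ⅕ (I(k, l) = 1/5 = ⅕)
x(b) = 2*(-452 + b)*(-354 + b) (x(b) = 2*((b - 452)*(b - 354)) = 2*((-452 + b)*(-354 + b)) = 2*(-452 + b)*(-354 + b))
F(r) = 1/(6 + r) (F(r) = 1/(r + 6) = 1/(6 + r))
(F(2) - x(I(10, 22))) + 332795 = (1/(6 + 2) - (320016 - 1612*⅕ + 2*(⅕)²)) + 332795 = (1/8 - (320016 - 1612/5 + 2*(1/25))) + 332795 = (⅛ - (320016 - 1612/5 + 2/25)) + 332795 = (⅛ - 1*7992342/25) + 332795 = (⅛ - 7992342/25) + 332795 = -63938711/200 + 332795 = 2620289/200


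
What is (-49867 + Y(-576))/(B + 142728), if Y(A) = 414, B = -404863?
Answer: 49453/262135 ≈ 0.18865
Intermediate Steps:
(-49867 + Y(-576))/(B + 142728) = (-49867 + 414)/(-404863 + 142728) = -49453/(-262135) = -49453*(-1/262135) = 49453/262135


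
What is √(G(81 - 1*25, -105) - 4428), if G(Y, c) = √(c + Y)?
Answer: √(-4428 + 7*I) ≈ 0.0526 + 66.543*I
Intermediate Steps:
G(Y, c) = √(Y + c)
√(G(81 - 1*25, -105) - 4428) = √(√((81 - 1*25) - 105) - 4428) = √(√((81 - 25) - 105) - 4428) = √(√(56 - 105) - 4428) = √(√(-49) - 4428) = √(7*I - 4428) = √(-4428 + 7*I)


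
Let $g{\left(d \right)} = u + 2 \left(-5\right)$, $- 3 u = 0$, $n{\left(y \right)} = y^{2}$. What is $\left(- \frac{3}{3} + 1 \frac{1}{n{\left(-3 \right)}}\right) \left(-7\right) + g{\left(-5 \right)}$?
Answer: $- \frac{34}{9} \approx -3.7778$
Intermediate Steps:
$u = 0$ ($u = \left(- \frac{1}{3}\right) 0 = 0$)
$g{\left(d \right)} = -10$ ($g{\left(d \right)} = 0 + 2 \left(-5\right) = 0 - 10 = -10$)
$\left(- \frac{3}{3} + 1 \frac{1}{n{\left(-3 \right)}}\right) \left(-7\right) + g{\left(-5 \right)} = \left(- \frac{3}{3} + 1 \frac{1}{\left(-3\right)^{2}}\right) \left(-7\right) - 10 = \left(\left(-3\right) \frac{1}{3} + 1 \cdot \frac{1}{9}\right) \left(-7\right) - 10 = \left(-1 + 1 \cdot \frac{1}{9}\right) \left(-7\right) - 10 = \left(-1 + \frac{1}{9}\right) \left(-7\right) - 10 = \left(- \frac{8}{9}\right) \left(-7\right) - 10 = \frac{56}{9} - 10 = - \frac{34}{9}$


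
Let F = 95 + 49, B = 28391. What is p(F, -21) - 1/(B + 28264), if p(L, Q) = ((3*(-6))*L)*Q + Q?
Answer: 3082655204/56655 ≈ 54411.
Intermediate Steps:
F = 144
p(L, Q) = Q - 18*L*Q (p(L, Q) = (-18*L)*Q + Q = -18*L*Q + Q = Q - 18*L*Q)
p(F, -21) - 1/(B + 28264) = -21*(1 - 18*144) - 1/(28391 + 28264) = -21*(1 - 2592) - 1/56655 = -21*(-2591) - 1*1/56655 = 54411 - 1/56655 = 3082655204/56655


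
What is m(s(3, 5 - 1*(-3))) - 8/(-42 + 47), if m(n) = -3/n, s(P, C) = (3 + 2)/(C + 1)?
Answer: -7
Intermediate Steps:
s(P, C) = 5/(1 + C)
m(s(3, 5 - 1*(-3))) - 8/(-42 + 47) = -3/(5/(1 + (5 - 1*(-3)))) - 8/(-42 + 47) = -3/(5/(1 + (5 + 3))) - 8/5 = -3/(5/(1 + 8)) + (1/5)*(-8) = -3/(5/9) - 8/5 = -3/(5*(1/9)) - 8/5 = -3/5/9 - 8/5 = -3*9/5 - 8/5 = -27/5 - 8/5 = -7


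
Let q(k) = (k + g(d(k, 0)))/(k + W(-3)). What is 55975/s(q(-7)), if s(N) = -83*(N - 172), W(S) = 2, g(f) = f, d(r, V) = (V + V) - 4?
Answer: 279875/70467 ≈ 3.9717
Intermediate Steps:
d(r, V) = -4 + 2*V (d(r, V) = 2*V - 4 = -4 + 2*V)
q(k) = (-4 + k)/(2 + k) (q(k) = (k + (-4 + 2*0))/(k + 2) = (k + (-4 + 0))/(2 + k) = (k - 4)/(2 + k) = (-4 + k)/(2 + k))
s(N) = 14276 - 83*N (s(N) = -83*(-172 + N) = 14276 - 83*N)
55975/s(q(-7)) = 55975/(14276 - 83*(-4 - 7)/(2 - 7)) = 55975/(14276 - 83*(-11)/(-5)) = 55975/(14276 - (-83)*(-11)/5) = 55975/(14276 - 83*11/5) = 55975/(14276 - 913/5) = 55975/(70467/5) = 55975*(5/70467) = 279875/70467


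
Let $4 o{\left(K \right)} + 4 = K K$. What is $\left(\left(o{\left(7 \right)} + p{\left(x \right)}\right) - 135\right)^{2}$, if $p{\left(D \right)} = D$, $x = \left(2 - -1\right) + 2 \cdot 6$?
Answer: $\frac{189225}{16} \approx 11827.0$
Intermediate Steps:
$o{\left(K \right)} = -1 + \frac{K^{2}}{4}$ ($o{\left(K \right)} = -1 + \frac{K K}{4} = -1 + \frac{K^{2}}{4}$)
$x = 15$ ($x = \left(2 + 1\right) + 12 = 3 + 12 = 15$)
$\left(\left(o{\left(7 \right)} + p{\left(x \right)}\right) - 135\right)^{2} = \left(\left(\left(-1 + \frac{7^{2}}{4}\right) + 15\right) - 135\right)^{2} = \left(\left(\left(-1 + \frac{1}{4} \cdot 49\right) + 15\right) - 135\right)^{2} = \left(\left(\left(-1 + \frac{49}{4}\right) + 15\right) - 135\right)^{2} = \left(\left(\frac{45}{4} + 15\right) - 135\right)^{2} = \left(\frac{105}{4} - 135\right)^{2} = \left(- \frac{435}{4}\right)^{2} = \frac{189225}{16}$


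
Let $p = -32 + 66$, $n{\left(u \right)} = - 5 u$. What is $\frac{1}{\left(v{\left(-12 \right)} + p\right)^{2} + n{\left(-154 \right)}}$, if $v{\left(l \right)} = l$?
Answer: $\frac{1}{1254} \approx 0.00079745$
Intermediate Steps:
$p = 34$
$\frac{1}{\left(v{\left(-12 \right)} + p\right)^{2} + n{\left(-154 \right)}} = \frac{1}{\left(-12 + 34\right)^{2} - -770} = \frac{1}{22^{2} + 770} = \frac{1}{484 + 770} = \frac{1}{1254}$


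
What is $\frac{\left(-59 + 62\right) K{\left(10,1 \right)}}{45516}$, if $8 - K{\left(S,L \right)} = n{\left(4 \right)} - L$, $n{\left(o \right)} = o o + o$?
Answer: $- \frac{11}{15172} \approx -0.00072502$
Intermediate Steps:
$n{\left(o \right)} = o + o^{2}$ ($n{\left(o \right)} = o^{2} + o = o + o^{2}$)
$K{\left(S,L \right)} = -12 + L$ ($K{\left(S,L \right)} = 8 - \left(4 \left(1 + 4\right) - L\right) = 8 - \left(4 \cdot 5 - L\right) = 8 - \left(20 - L\right) = 8 + \left(-20 + L\right) = -12 + L$)
$\frac{\left(-59 + 62\right) K{\left(10,1 \right)}}{45516} = \frac{\left(-59 + 62\right) \left(-12 + 1\right)}{45516} = 3 \left(-11\right) \frac{1}{45516} = \left(-33\right) \frac{1}{45516} = - \frac{11}{15172}$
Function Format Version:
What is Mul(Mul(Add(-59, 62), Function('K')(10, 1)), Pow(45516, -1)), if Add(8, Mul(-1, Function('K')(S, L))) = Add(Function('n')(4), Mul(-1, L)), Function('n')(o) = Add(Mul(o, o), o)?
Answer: Rational(-11, 15172) ≈ -0.00072502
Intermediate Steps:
Function('n')(o) = Add(o, Pow(o, 2)) (Function('n')(o) = Add(Pow(o, 2), o) = Add(o, Pow(o, 2)))
Function('K')(S, L) = Add(-12, L) (Function('K')(S, L) = Add(8, Mul(-1, Add(Mul(4, Add(1, 4)), Mul(-1, L)))) = Add(8, Mul(-1, Add(Mul(4, 5), Mul(-1, L)))) = Add(8, Mul(-1, Add(20, Mul(-1, L)))) = Add(8, Add(-20, L)) = Add(-12, L))
Mul(Mul(Add(-59, 62), Function('K')(10, 1)), Pow(45516, -1)) = Mul(Mul(Add(-59, 62), Add(-12, 1)), Pow(45516, -1)) = Mul(Mul(3, -11), Rational(1, 45516)) = Mul(-33, Rational(1, 45516)) = Rational(-11, 15172)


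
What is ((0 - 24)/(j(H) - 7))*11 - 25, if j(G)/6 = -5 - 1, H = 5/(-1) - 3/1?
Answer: -811/43 ≈ -18.860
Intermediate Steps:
H = -8 (H = 5*(-1) - 3*1 = -5 - 3 = -8)
j(G) = -36 (j(G) = 6*(-5 - 1) = 6*(-6) = -36)
((0 - 24)/(j(H) - 7))*11 - 25 = ((0 - 24)/(-36 - 7))*11 - 25 = -24/(-43)*11 - 25 = -24*(-1/43)*11 - 25 = (24/43)*11 - 25 = 264/43 - 25 = -811/43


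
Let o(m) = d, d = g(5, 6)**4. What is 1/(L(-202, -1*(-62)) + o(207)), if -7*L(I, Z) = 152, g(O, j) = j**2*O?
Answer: 7/7348319848 ≈ 9.5260e-10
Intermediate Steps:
g(O, j) = O*j**2
L(I, Z) = -152/7 (L(I, Z) = -1/7*152 = -152/7)
d = 1049760000 (d = (5*6**2)**4 = (5*36)**4 = 180**4 = 1049760000)
o(m) = 1049760000
1/(L(-202, -1*(-62)) + o(207)) = 1/(-152/7 + 1049760000) = 1/(7348319848/7) = 7/7348319848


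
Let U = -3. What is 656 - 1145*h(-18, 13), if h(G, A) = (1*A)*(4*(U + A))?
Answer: -594744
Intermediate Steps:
h(G, A) = A*(-12 + 4*A) (h(G, A) = (1*A)*(4*(-3 + A)) = A*(-12 + 4*A))
656 - 1145*h(-18, 13) = 656 - 4580*13*(-3 + 13) = 656 - 4580*13*10 = 656 - 1145*520 = 656 - 595400 = -594744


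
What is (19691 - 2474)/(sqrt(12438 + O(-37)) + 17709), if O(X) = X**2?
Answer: 304895853/313594874 - 17217*sqrt(13807)/313594874 ≈ 0.96581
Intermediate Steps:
(19691 - 2474)/(sqrt(12438 + O(-37)) + 17709) = (19691 - 2474)/(sqrt(12438 + (-37)**2) + 17709) = 17217/(sqrt(12438 + 1369) + 17709) = 17217/(sqrt(13807) + 17709) = 17217/(17709 + sqrt(13807))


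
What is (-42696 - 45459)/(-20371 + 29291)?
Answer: -17631/1784 ≈ -9.8828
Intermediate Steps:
(-42696 - 45459)/(-20371 + 29291) = -88155/8920 = -88155*1/8920 = -17631/1784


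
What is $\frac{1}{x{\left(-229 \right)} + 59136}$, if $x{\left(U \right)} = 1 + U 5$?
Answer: $\frac{1}{57992} \approx 1.7244 \cdot 10^{-5}$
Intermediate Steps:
$x{\left(U \right)} = 1 + 5 U$
$\frac{1}{x{\left(-229 \right)} + 59136} = \frac{1}{\left(1 + 5 \left(-229\right)\right) + 59136} = \frac{1}{\left(1 - 1145\right) + 59136} = \frac{1}{-1144 + 59136} = \frac{1}{57992}$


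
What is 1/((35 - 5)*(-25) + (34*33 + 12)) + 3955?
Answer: 1518721/384 ≈ 3955.0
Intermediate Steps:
1/((35 - 5)*(-25) + (34*33 + 12)) + 3955 = 1/(30*(-25) + (1122 + 12)) + 3955 = 1/(-750 + 1134) + 3955 = 1/384 + 3955 = 1518721/384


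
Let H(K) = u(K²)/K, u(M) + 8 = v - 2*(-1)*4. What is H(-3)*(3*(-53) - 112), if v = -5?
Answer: -1355/3 ≈ -451.67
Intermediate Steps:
u(M) = -5 (u(M) = -8 + (-5 - 2*(-1)*4) = -8 + (-5 + 2*4) = -8 + (-5 + 8) = -8 + 3 = -5)
H(K) = -5/K
H(-3)*(3*(-53) - 112) = (-5/(-3))*(3*(-53) - 112) = (-5*(-⅓))*(-159 - 112) = (5/3)*(-271) = -1355/3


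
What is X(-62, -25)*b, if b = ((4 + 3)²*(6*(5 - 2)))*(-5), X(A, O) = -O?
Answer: -110250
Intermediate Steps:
b = -4410 (b = (7²*(6*3))*(-5) = (49*18)*(-5) = 882*(-5) = -4410)
X(-62, -25)*b = -1*(-25)*(-4410) = 25*(-4410) = -110250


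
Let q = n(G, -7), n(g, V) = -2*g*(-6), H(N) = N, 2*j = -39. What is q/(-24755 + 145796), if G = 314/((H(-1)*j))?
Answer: 2512/1573533 ≈ 0.0015964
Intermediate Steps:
j = -39/2 (j = (½)*(-39) = -39/2 ≈ -19.500)
G = 628/39 (G = 314/((-1*(-39/2))) = 314/(39/2) = 314*(2/39) = 628/39 ≈ 16.103)
n(g, V) = 12*g
q = 2512/13 (q = 12*(628/39) = 2512/13 ≈ 193.23)
q/(-24755 + 145796) = 2512/(13*(-24755 + 145796)) = (2512/13)/121041 = (2512/13)*(1/121041) = 2512/1573533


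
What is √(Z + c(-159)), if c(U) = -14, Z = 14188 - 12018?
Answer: 14*√11 ≈ 46.433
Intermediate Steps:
Z = 2170
√(Z + c(-159)) = √(2170 - 14) = √2156 = 14*√11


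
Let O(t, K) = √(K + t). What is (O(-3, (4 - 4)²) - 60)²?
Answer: (60 - I*√3)² ≈ 3597.0 - 207.85*I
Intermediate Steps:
(O(-3, (4 - 4)²) - 60)² = (√((4 - 4)² - 3) - 60)² = (√(0² - 3) - 60)² = (√(0 - 3) - 60)² = (√(-3) - 60)² = (I*√3 - 60)² = (-60 + I*√3)²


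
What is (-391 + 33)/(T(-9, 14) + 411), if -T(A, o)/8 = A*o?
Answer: -358/1419 ≈ -0.25229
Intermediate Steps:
T(A, o) = -8*A*o
(-391 + 33)/(T(-9, 14) + 411) = (-391 + 33)/(-8*(-9)*14 + 411) = -358/(1008 + 411) = -358/1419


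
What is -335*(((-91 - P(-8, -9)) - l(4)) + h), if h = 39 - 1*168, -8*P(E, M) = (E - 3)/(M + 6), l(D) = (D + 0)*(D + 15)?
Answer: 2376155/24 ≈ 99007.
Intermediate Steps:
l(D) = D*(15 + D)
P(E, M) = -(-3 + E)/(8*(6 + M)) (P(E, M) = -(E - 3)/(8*(M + 6)) = -(-3 + E)/(8*(6 + M)))
h = -129 (h = 39 - 168 = -129)
-335*(((-91 - P(-8, -9)) - l(4)) + h) = -335*(((-91 - (3 - 1*(-8))/(8*(6 - 9))) - 4*(15 + 4)) - 129) = -335*(((-91 - (3 + 8)/(8*(-3))) - 4*19) - 129) = -335*(((-91 - (-1)*11/(8*3)) - 1*76) - 129) = -335*(((-91 - 1*(-11/24)) - 76) - 129) = -335*(((-91 + 11/24) - 76) - 129) = -335*((-2173/24 - 76) - 129) = -335*(-3997/24 - 129) = -335*(-7093/24) = 2376155/24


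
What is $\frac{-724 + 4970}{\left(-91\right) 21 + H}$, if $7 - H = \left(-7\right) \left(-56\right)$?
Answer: $- \frac{2123}{1148} \approx -1.8493$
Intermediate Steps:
$H = -385$ ($H = 7 - \left(-7\right) \left(-56\right) = 7 - 392 = -385$)
$\frac{-724 + 4970}{\left(-91\right) 21 + H} = \frac{-724 + 4970}{\left(-91\right) 21 - 385} = \frac{4246}{-1911 - 385} = \frac{4246}{-2296} = 4246 \left(- \frac{1}{2296}\right) = - \frac{2123}{1148}$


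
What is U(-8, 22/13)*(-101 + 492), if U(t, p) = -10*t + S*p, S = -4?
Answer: 372232/13 ≈ 28633.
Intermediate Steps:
U(t, p) = -10*t - 4*p
U(-8, 22/13)*(-101 + 492) = (-10*(-8) - 88/13)*(-101 + 492) = (80 - 88/13)*391 = (952/13)*391 = 372232/13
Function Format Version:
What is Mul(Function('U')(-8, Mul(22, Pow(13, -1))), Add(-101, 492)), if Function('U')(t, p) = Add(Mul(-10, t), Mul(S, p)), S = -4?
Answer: Rational(372232, 13) ≈ 28633.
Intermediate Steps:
Function('U')(t, p) = Add(Mul(-10, t), Mul(-4, p))
Mul(Function('U')(-8, Mul(22, Pow(13, -1))), Add(-101, 492)) = Mul(Add(Mul(-10, -8), Mul(-4, Mul(22, Pow(13, -1)))), Add(-101, 492)) = Mul(Add(80, Mul(-4, Mul(22, Rational(1, 13)))), 391) = Mul(Add(80, Mul(-4, Rational(22, 13))), 391) = Mul(Add(80, Rational(-88, 13)), 391) = Mul(Rational(952, 13), 391) = Rational(372232, 13)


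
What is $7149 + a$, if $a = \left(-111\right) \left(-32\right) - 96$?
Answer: $10605$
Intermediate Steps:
$a = 3456$ ($a = 3552 - 96 = 3456$)
$7149 + a = 7149 + 3456 = 10605$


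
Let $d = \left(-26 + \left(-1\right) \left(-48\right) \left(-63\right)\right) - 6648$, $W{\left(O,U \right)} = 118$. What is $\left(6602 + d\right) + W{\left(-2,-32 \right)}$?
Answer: $-2978$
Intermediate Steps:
$d = -9698$ ($d = \left(-26 + 48 \left(-63\right)\right) - 6648 = \left(-26 - 3024\right) - 6648 = -3050 - 6648 = -9698$)
$\left(6602 + d\right) + W{\left(-2,-32 \right)} = \left(6602 - 9698\right) + 118 = -3096 + 118 = -2978$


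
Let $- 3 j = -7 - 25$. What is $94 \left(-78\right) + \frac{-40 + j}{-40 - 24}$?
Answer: $- \frac{175957}{24} \approx -7331.5$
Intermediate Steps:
$j = \frac{32}{3}$ ($j = - \frac{-7 - 25}{3} = \left(- \frac{1}{3}\right) \left(-32\right) = \frac{32}{3} \approx 10.667$)
$94 \left(-78\right) + \frac{-40 + j}{-40 - 24} = 94 \left(-78\right) + \frac{-40 + \frac{32}{3}}{-40 - 24} = -7332 - \frac{88}{3 \left(-64\right)} = -7332 - - \frac{11}{24} = -7332 + \frac{11}{24} = - \frac{175957}{24}$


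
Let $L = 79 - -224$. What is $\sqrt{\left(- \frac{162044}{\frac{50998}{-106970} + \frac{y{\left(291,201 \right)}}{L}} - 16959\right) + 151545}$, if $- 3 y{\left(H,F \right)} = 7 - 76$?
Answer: $\frac{2 \sqrt{1421152945166053659}}{3248021} \approx 734.06$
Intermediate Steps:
$y{\left(H,F \right)} = 23$ ($y{\left(H,F \right)} = - \frac{7 - 76}{3} = \left(- \frac{1}{3}\right) \left(-69\right) = 23$)
$L = 303$ ($L = 79 + 224 = 303$)
$\sqrt{\left(- \frac{162044}{\frac{50998}{-106970} + \frac{y{\left(291,201 \right)}}{L}} - 16959\right) + 151545} = \sqrt{\left(- \frac{162044}{\frac{50998}{-106970} + \frac{23}{303}} - 16959\right) + 151545} = \sqrt{\left(- \frac{162044}{50998 \left(- \frac{1}{106970}\right) + 23 \cdot \frac{1}{303}} - 16959\right) + 151545} = \sqrt{\left(- \frac{162044}{- \frac{25499}{53485} + \frac{23}{303}} - 16959\right) + 151545} = \sqrt{\left(- \frac{162044}{- \frac{6496042}{16205955}} - 16959\right) + 151545} = \sqrt{\left(\left(-162044\right) \left(- \frac{16205955}{6496042}\right) - 16959\right) + 151545} = \sqrt{\left(\frac{1313038886010}{3248021} - 16959\right) + 151545} = \sqrt{\frac{1257955697871}{3248021} + 151545} = \sqrt{\frac{1750177040316}{3248021}} = \frac{2 \sqrt{1421152945166053659}}{3248021}$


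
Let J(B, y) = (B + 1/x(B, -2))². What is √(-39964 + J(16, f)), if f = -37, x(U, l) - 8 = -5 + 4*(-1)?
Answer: 7*I*√811 ≈ 199.35*I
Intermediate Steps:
x(U, l) = -1 (x(U, l) = 8 + (-5 + 4*(-1)) = 8 + (-5 - 4) = 8 - 9 = -1)
J(B, y) = (-1 + B)² (J(B, y) = (B + 1/(-1))² = (B - 1)² = (-1 + B)²)
√(-39964 + J(16, f)) = √(-39964 + (1 - 1*16)²) = √(-39964 + (1 - 16)²) = √(-39964 + (-15)²) = √(-39964 + 225) = √(-39739) = 7*I*√811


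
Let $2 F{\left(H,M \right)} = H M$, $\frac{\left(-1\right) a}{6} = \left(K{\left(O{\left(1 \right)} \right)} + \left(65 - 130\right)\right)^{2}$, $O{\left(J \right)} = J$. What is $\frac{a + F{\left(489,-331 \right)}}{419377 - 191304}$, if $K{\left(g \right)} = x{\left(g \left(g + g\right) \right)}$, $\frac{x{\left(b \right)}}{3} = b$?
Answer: $- \frac{203631}{456146} \approx -0.44642$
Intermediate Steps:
$x{\left(b \right)} = 3 b$
$K{\left(g \right)} = 6 g^{2}$ ($K{\left(g \right)} = 3 g \left(g + g\right) = 3 g 2 g = 3 \cdot 2 g^{2} = 6 g^{2}$)
$a = -20886$ ($a = - 6 \left(6 \cdot 1^{2} + \left(65 - 130\right)\right)^{2} = - 6 \left(6 \cdot 1 - 65\right)^{2} = - 6 \left(6 - 65\right)^{2} = - 6 \left(-59\right)^{2} = \left(-6\right) 3481 = -20886$)
$F{\left(H,M \right)} = \frac{H M}{2}$
$\frac{a + F{\left(489,-331 \right)}}{419377 - 191304} = \frac{-20886 + \frac{1}{2} \cdot 489 \left(-331\right)}{419377 - 191304} = \frac{-20886 - \frac{161859}{2}}{228073} = \left(- \frac{203631}{2}\right) \frac{1}{228073} = - \frac{203631}{456146}$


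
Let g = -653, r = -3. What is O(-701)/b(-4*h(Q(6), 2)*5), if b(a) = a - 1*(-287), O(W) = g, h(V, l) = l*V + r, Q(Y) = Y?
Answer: -653/107 ≈ -6.1028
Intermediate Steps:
h(V, l) = -3 + V*l (h(V, l) = l*V - 3 = V*l - 3 = -3 + V*l)
O(W) = -653
b(a) = 287 + a (b(a) = a + 287 = 287 + a)
O(-701)/b(-4*h(Q(6), 2)*5) = -653/(287 - 4*(-3 + 6*2)*5) = -653/(287 - 4*(-3 + 12)*5) = -653/(287 - 4*9*5) = -653/(287 - 36*5) = -653/(287 - 180) = -653/107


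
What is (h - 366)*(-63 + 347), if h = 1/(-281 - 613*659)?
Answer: -30619096054/294573 ≈ -1.0394e+5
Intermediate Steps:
h = -1/589146 (h = (1/659)/(-894) = -1/894*1/659 = -1/589146 ≈ -1.6974e-6)
(h - 366)*(-63 + 347) = (-1/589146 - 366)*(-63 + 347) = -215627437/589146*284 = -30619096054/294573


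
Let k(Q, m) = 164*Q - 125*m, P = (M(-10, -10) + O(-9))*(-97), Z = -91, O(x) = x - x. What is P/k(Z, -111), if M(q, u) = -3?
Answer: -291/1049 ≈ -0.27741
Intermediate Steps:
O(x) = 0
P = 291 (P = (-3 + 0)*(-97) = -3*(-97) = 291)
k(Q, m) = -125*m + 164*Q
P/k(Z, -111) = 291/(-125*(-111) + 164*(-91)) = 291/(13875 - 14924) = 291/(-1049) = 291*(-1/1049) = -291/1049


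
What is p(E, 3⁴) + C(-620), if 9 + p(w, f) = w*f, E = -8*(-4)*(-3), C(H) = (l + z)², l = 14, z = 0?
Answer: -7589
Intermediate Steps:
C(H) = 196 (C(H) = (14 + 0)² = 14² = 196)
E = -96 (E = 32*(-3) = -96)
p(w, f) = -9 + f*w (p(w, f) = -9 + w*f = -9 + f*w)
p(E, 3⁴) + C(-620) = (-9 + 3⁴*(-96)) + 196 = (-9 + 81*(-96)) + 196 = (-9 - 7776) + 196 = -7785 + 196 = -7589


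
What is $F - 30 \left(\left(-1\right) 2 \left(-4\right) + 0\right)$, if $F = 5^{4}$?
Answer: $385$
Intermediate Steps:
$F = 625$
$F - 30 \left(\left(-1\right) 2 \left(-4\right) + 0\right) = 625 - 30 \left(\left(-1\right) 2 \left(-4\right) + 0\right) = 625 - 30 \left(\left(-2\right) \left(-4\right) + 0\right) = 625 - 30 \left(8 + 0\right) = 625 - 240 = 385$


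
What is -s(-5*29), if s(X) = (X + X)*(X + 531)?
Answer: 111940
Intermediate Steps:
s(X) = 2*X*(531 + X) (s(X) = (2*X)*(531 + X) = 2*X*(531 + X))
-s(-5*29) = -2*(-5*29)*(531 - 5*29) = -2*(-145)*(531 - 145) = -2*(-145)*386 = -1*(-111940) = 111940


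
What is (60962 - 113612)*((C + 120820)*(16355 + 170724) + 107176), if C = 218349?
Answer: -3340721713346550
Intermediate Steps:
(60962 - 113612)*((C + 120820)*(16355 + 170724) + 107176) = (60962 - 113612)*((218349 + 120820)*(16355 + 170724) + 107176) = -52650*(339169*187079 + 107176) = -52650*(63451397351 + 107176) = -52650*63451504527 = -3340721713346550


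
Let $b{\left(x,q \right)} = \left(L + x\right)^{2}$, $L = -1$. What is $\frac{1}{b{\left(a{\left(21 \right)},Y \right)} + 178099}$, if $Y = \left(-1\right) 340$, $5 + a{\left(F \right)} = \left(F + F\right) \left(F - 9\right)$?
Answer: $\frac{1}{426103} \approx 2.3468 \cdot 10^{-6}$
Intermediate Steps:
$a{\left(F \right)} = -5 + 2 F \left(-9 + F\right)$ ($a{\left(F \right)} = -5 + \left(F + F\right) \left(F - 9\right) = -5 + 2 F \left(-9 + F\right)$)
$Y = -340$
$b{\left(x,q \right)} = \left(-1 + x\right)^{2}$
$\frac{1}{b{\left(a{\left(21 \right)},Y \right)} + 178099} = \frac{1}{\left(-1 - \left(383 - 882\right)\right)^{2} + 178099} = \frac{1}{\left(-1 - -499\right)^{2} + 178099} = \frac{1}{\left(-1 + 499\right)^{2} + 178099} = \frac{1}{498^{2} + 178099} = \frac{1}{248004 + 178099} = \frac{1}{426103}$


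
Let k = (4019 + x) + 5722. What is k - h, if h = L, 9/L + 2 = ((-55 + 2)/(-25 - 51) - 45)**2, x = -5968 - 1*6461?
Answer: -30442020240/11325137 ≈ -2688.0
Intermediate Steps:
x = -12429 (x = -5968 - 6461 = -12429)
L = 51984/11325137 (L = 9/(-2 + ((-55 + 2)/(-25 - 51) - 45)**2) = 9/(-2 + (-53/(-76) - 45)**2) = 9/(-2 + (-53*(-1/76) - 45)**2) = 9/(-2 + (53/76 - 45)**2) = 9/(-2 + (-3367/76)**2) = 9/(-2 + 11336689/5776) = 9/(11325137/5776) = 9*(5776/11325137) = 51984/11325137 ≈ 0.0045901)
h = 51984/11325137 ≈ 0.0045901
k = -2688 (k = (4019 - 12429) + 5722 = -8410 + 5722 = -2688)
k - h = -2688 - 1*51984/11325137 = -2688 - 51984/11325137 = -30442020240/11325137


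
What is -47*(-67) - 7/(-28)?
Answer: 12597/4 ≈ 3149.3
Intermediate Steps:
-47*(-67) - 7/(-28) = 3149 - 7*(-1/28) = 3149 + 1/4 = 12597/4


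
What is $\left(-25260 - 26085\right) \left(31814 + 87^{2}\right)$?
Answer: $-2022120135$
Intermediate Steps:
$\left(-25260 - 26085\right) \left(31814 + 87^{2}\right) = - 51345 \left(31814 + 7569\right) = \left(-51345\right) 39383 = -2022120135$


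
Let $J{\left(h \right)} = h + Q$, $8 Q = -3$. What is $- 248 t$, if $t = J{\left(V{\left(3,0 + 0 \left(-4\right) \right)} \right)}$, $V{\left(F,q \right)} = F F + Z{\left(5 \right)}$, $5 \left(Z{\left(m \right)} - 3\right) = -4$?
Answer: $- \frac{13423}{5} \approx -2684.6$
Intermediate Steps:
$Q = - \frac{3}{8}$ ($Q = \frac{1}{8} \left(-3\right) = - \frac{3}{8} \approx -0.375$)
$Z{\left(m \right)} = \frac{11}{5}$ ($Z{\left(m \right)} = 3 + \frac{1}{5} \left(-4\right) = 3 - \frac{4}{5} = \frac{11}{5}$)
$V{\left(F,q \right)} = \frac{11}{5} + F^{2}$ ($V{\left(F,q \right)} = F F + \frac{11}{5} = F^{2} + \frac{11}{5} = \frac{11}{5} + F^{2}$)
$J{\left(h \right)} = - \frac{3}{8} + h$ ($J{\left(h \right)} = h - \frac{3}{8} = - \frac{3}{8} + h$)
$t = \frac{433}{40}$ ($t = - \frac{3}{8} + \left(\frac{11}{5} + 3^{2}\right) = - \frac{3}{8} + \left(\frac{11}{5} + 9\right) = - \frac{3}{8} + \frac{56}{5} = \frac{433}{40} \approx 10.825$)
$- 248 t = \left(-248\right) \frac{433}{40} = - \frac{13423}{5}$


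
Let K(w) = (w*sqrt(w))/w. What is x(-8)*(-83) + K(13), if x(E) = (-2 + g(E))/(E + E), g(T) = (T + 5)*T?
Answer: 913/8 + sqrt(13) ≈ 117.73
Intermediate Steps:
g(T) = T*(5 + T) (g(T) = (5 + T)*T = T*(5 + T))
x(E) = (-2 + E*(5 + E))/(2*E) (x(E) = (-2 + E*(5 + E))/(E + E) = (-2 + E*(5 + E))/((2*E)) = (-2 + E*(5 + E))*(1/(2*E)) = (-2 + E*(5 + E))/(2*E))
K(w) = sqrt(w) (K(w) = w**(3/2)/w = sqrt(w))
x(-8)*(-83) + K(13) = ((1/2)*(-2 - 8*(5 - 8))/(-8))*(-83) + sqrt(13) = ((1/2)*(-1/8)*(-2 - 8*(-3)))*(-83) + sqrt(13) = ((1/2)*(-1/8)*(-2 + 24))*(-83) + sqrt(13) = ((1/2)*(-1/8)*22)*(-83) + sqrt(13) = -11/8*(-83) + sqrt(13) = 913/8 + sqrt(13)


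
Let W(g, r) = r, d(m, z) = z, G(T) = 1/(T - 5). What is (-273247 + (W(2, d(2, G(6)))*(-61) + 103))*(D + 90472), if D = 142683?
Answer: -63699111775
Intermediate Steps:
G(T) = 1/(-5 + T)
(-273247 + (W(2, d(2, G(6)))*(-61) + 103))*(D + 90472) = (-273247 + (-61/(-5 + 6) + 103))*(142683 + 90472) = (-273247 + (-61/1 + 103))*233155 = (-273247 + (1*(-61) + 103))*233155 = (-273247 + (-61 + 103))*233155 = (-273247 + 42)*233155 = -273205*233155 = -63699111775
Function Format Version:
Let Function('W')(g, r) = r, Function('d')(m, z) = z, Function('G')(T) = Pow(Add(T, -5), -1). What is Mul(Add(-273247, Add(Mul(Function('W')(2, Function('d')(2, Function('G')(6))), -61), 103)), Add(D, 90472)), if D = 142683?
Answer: -63699111775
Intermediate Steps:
Function('G')(T) = Pow(Add(-5, T), -1)
Mul(Add(-273247, Add(Mul(Function('W')(2, Function('d')(2, Function('G')(6))), -61), 103)), Add(D, 90472)) = Mul(Add(-273247, Add(Mul(Pow(Add(-5, 6), -1), -61), 103)), Add(142683, 90472)) = Mul(Add(-273247, Add(Mul(Pow(1, -1), -61), 103)), 233155) = Mul(Add(-273247, Add(Mul(1, -61), 103)), 233155) = Mul(Add(-273247, Add(-61, 103)), 233155) = Mul(Add(-273247, 42), 233155) = Mul(-273205, 233155) = -63699111775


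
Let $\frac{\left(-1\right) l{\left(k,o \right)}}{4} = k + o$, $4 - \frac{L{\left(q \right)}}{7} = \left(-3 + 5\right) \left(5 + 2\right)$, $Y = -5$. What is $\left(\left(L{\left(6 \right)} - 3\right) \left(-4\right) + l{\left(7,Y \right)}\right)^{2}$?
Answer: $80656$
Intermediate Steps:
$L{\left(q \right)} = -70$ ($L{\left(q \right)} = 28 - 7 \left(-3 + 5\right) \left(5 + 2\right) = 28 - 7 \cdot 2 \cdot 7 = 28 - 98 = -70$)
$l{\left(k,o \right)} = - 4 k - 4 o$ ($l{\left(k,o \right)} = - 4 \left(k + o\right) = - 4 k - 4 o$)
$\left(\left(L{\left(6 \right)} - 3\right) \left(-4\right) + l{\left(7,Y \right)}\right)^{2} = \left(\left(-70 - 3\right) \left(-4\right) - 8\right)^{2} = \left(\left(-73\right) \left(-4\right) + \left(-28 + 20\right)\right)^{2} = \left(292 - 8\right)^{2} = 284^{2} = 80656$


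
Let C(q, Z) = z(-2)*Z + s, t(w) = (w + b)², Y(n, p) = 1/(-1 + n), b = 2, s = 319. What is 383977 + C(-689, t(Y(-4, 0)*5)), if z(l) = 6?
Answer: 384302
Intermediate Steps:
t(w) = (2 + w)² (t(w) = (w + 2)² = (2 + w)²)
C(q, Z) = 319 + 6*Z (C(q, Z) = 6*Z + 319 = 319 + 6*Z)
383977 + C(-689, t(Y(-4, 0)*5)) = 383977 + (319 + 6*(2 + 5/(-1 - 4))²) = 383977 + (319 + 6*(2 + 5/(-5))²) = 383977 + (319 + 6*(2 - ⅕*5)²) = 383977 + (319 + 6*(2 - 1)²) = 383977 + (319 + 6*1²) = 383977 + (319 + 6*1) = 383977 + (319 + 6) = 383977 + 325 = 384302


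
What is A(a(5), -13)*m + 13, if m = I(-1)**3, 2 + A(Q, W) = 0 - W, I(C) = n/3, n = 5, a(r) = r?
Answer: 1726/27 ≈ 63.926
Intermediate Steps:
I(C) = 5/3
A(Q, W) = -2 - W (A(Q, W) = -2 + (0 - W) = -2 - W)
m = 125/27 (m = (5/3)**3 = 125/27 ≈ 4.6296)
A(a(5), -13)*m + 13 = (-2 - 1*(-13))*(125/27) + 13 = (-2 + 13)*(125/27) + 13 = 11*(125/27) + 13 = 1375/27 + 13 = 1726/27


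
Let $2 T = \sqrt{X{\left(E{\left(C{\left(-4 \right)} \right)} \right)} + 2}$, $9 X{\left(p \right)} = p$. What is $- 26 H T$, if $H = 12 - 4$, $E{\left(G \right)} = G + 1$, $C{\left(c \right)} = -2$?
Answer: $- \frac{104 \sqrt{17}}{3} \approx -142.93$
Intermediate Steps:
$E{\left(G \right)} = 1 + G$
$X{\left(p \right)} = \frac{p}{9}$
$T = \frac{\sqrt{17}}{6}$ ($T = \frac{\sqrt{\frac{1 - 2}{9} + 2}}{2} = \frac{\sqrt{\frac{1}{9} \left(-1\right) + 2}}{2} = \frac{\sqrt{- \frac{1}{9} + 2}}{2} = \frac{\sqrt{\frac{17}{9}}}{2} = \frac{\frac{1}{3} \sqrt{17}}{2} = \frac{\sqrt{17}}{6} \approx 0.68718$)
$H = 8$
$- 26 H T = \left(-26\right) 8 \frac{\sqrt{17}}{6} = - 208 \frac{\sqrt{17}}{6} = - \frac{104 \sqrt{17}}{3}$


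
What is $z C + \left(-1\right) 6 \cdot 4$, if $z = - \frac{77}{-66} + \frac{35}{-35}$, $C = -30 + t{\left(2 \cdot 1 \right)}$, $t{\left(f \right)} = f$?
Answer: $- \frac{86}{3} \approx -28.667$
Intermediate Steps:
$C = -28$ ($C = -30 + 2 \cdot 1 = -30 + 2 = -28$)
$z = \frac{1}{6}$ ($z = \left(-77\right) \left(- \frac{1}{66}\right) + 35 \left(- \frac{1}{35}\right) = \frac{7}{6} - 1 = \frac{1}{6} \approx 0.16667$)
$z C + \left(-1\right) 6 \cdot 4 = \frac{1}{6} \left(-28\right) + \left(-1\right) 6 \cdot 4 = - \frac{14}{3} - 24 = - \frac{86}{3}$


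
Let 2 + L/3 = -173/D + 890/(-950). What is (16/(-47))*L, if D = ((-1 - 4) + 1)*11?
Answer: -49908/49115 ≈ -1.0161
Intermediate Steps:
D = -44 (D = (-5 + 1)*11 = -4*11 = -44)
L = 12477/4180 (L = -6 + 3*(-173/(-44) + 890/(-950)) = -6 + 3*(-173*(-1/44) + 890*(-1/950)) = -6 + 3*(173/44 - 89/95) = -6 + 3*(12519/4180) = -6 + 37557/4180 = 12477/4180 ≈ 2.9849)
(16/(-47))*L = (16/(-47))*(12477/4180) = (16*(-1/47))*(12477/4180) = -16/47*12477/4180 = -49908/49115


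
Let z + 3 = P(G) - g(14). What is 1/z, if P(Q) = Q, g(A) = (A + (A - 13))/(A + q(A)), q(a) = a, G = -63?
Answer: -28/1863 ≈ -0.015030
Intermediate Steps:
g(A) = (-13 + 2*A)/(2*A) (g(A) = (A + (A - 13))/(A + A) = (A + (-13 + A))/((2*A)) = (-13 + 2*A)*(1/(2*A)) = (-13 + 2*A)/(2*A))
z = -1863/28 (z = -3 + (-63 - (-13/2 + 14)/14) = -3 + (-63 - 15/(14*2)) = -3 + (-63 - 1*15/28) = -3 + (-63 - 15/28) = -3 - 1779/28 = -1863/28 ≈ -66.536)
1/z = 1/(-1863/28) = -28/1863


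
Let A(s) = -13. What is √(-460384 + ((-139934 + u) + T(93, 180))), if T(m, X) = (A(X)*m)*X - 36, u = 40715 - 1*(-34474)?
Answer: I*√742785 ≈ 861.85*I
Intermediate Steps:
u = 75189 (u = 40715 + 34474 = 75189)
T(m, X) = -36 - 13*X*m (T(m, X) = (-13*m)*X - 36 = -13*X*m - 36 = -36 - 13*X*m)
√(-460384 + ((-139934 + u) + T(93, 180))) = √(-460384 + ((-139934 + 75189) + (-36 - 13*180*93))) = √(-460384 + (-64745 + (-36 - 217620))) = √(-460384 + (-64745 - 217656)) = √(-460384 - 282401) = √(-742785) = I*√742785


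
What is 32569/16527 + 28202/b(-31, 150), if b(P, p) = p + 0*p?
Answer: 78496634/413175 ≈ 189.98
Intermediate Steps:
b(P, p) = p (b(P, p) = p + 0 = p)
32569/16527 + 28202/b(-31, 150) = 32569/16527 + 28202/150 = 32569*(1/16527) + 28202*(1/150) = 32569/16527 + 14101/75 = 78496634/413175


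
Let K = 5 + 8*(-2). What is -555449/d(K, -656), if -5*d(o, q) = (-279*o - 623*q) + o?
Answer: 2777245/411746 ≈ 6.7450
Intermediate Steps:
K = -11 (K = 5 - 16 = -11)
d(o, q) = 278*o/5 + 623*q/5 (d(o, q) = -((-279*o - 623*q) + o)/5 = -((-623*q - 279*o) + o)/5 = -(-623*q - 278*o)/5 = 278*o/5 + 623*q/5)
-555449/d(K, -656) = -555449/((278/5)*(-11) + (623/5)*(-656)) = -555449/(-3058/5 - 408688/5) = -555449/(-411746/5) = -555449*(-5/411746) = 2777245/411746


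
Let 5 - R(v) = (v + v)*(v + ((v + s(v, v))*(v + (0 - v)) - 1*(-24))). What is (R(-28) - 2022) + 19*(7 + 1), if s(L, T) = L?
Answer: -2089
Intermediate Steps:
R(v) = 5 - 2*v*(24 + v) (R(v) = 5 - (v + v)*(v + ((v + v)*(v + (0 - v)) - 1*(-24))) = 5 - 2*v*(v + ((2*v)*(v - v) + 24)) = 5 - 2*v*(v + ((2*v)*0 + 24)) = 5 - 2*v*(v + (0 + 24)) = 5 - 2*v*(v + 24) = 5 - 2*v*(24 + v))
(R(-28) - 2022) + 19*(7 + 1) = ((5 - 48*(-28) - 2*(-28)**2) - 2022) + 19*(7 + 1) = ((5 + 1344 - 2*784) - 2022) + 19*8 = ((5 + 1344 - 1568) - 2022) + 152 = (-219 - 2022) + 152 = -2241 + 152 = -2089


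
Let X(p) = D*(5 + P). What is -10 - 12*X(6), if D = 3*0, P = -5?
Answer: -10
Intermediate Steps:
D = 0
X(p) = 0 (X(p) = 0*(5 - 5) = 0*0 = 0)
-10 - 12*X(6) = -10 - 12*0 = -10 + 0 = -10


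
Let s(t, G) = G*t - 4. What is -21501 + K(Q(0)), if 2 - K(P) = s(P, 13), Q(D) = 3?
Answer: -21534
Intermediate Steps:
s(t, G) = -4 + G*t
K(P) = 6 - 13*P (K(P) = 2 - (-4 + 13*P) = 2 + (4 - 13*P) = 6 - 13*P)
-21501 + K(Q(0)) = -21501 + (6 - 13*3) = -21501 + (6 - 39) = -21501 - 33 = -21534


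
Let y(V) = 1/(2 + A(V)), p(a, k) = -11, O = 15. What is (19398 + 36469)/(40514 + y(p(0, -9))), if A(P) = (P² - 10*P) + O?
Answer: 13855016/10047473 ≈ 1.3790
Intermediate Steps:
A(P) = 15 + P² - 10*P (A(P) = (P² - 10*P) + 15 = 15 + P² - 10*P)
y(V) = 1/(17 + V² - 10*V) (y(V) = 1/(2 + (15 + V² - 10*V)) = 1/(17 + V² - 10*V))
(19398 + 36469)/(40514 + y(p(0, -9))) = (19398 + 36469)/(40514 + 1/(17 + (-11)² - 10*(-11))) = 55867/(40514 + 1/(17 + 121 + 110)) = 55867/(40514 + 1/248) = 55867/(10047473/248) = 55867*(248/10047473) = 13855016/10047473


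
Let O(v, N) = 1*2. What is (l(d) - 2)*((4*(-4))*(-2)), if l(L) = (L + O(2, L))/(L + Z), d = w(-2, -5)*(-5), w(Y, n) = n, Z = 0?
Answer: -736/25 ≈ -29.440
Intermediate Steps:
O(v, N) = 2
d = 25 (d = -5*(-5) = 25)
l(L) = (2 + L)/L (l(L) = (L + 2)/(L + 0) = (2 + L)/L)
(l(d) - 2)*((4*(-4))*(-2)) = ((2 + 25)/25 - 2)*((4*(-4))*(-2)) = ((1/25)*27 - 2)*(-16*(-2)) = (27/25 - 2)*32 = -23/25*32 = -736/25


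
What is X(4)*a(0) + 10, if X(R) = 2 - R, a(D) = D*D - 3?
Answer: 16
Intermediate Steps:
a(D) = -3 + D² (a(D) = D² - 3 = -3 + D²)
X(4)*a(0) + 10 = (2 - 1*4)*(-3 + 0²) + 10 = (2 - 4)*(-3 + 0) + 10 = -2*(-3) + 10 = 6 + 10 = 16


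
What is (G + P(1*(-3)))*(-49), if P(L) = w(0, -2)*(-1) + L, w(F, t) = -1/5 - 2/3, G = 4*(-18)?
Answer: 54488/15 ≈ 3632.5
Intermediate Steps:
G = -72
w(F, t) = -13/15 (w(F, t) = -1*1/5 - 2*1/3 = -1/5 - 2/3 = -13/15)
P(L) = 13/15 + L (P(L) = -13/15*(-1) + L = 13/15 + L)
(G + P(1*(-3)))*(-49) = (-72 + (13/15 + 1*(-3)))*(-49) = (-72 + (13/15 - 3))*(-49) = (-72 - 32/15)*(-49) = -1112/15*(-49) = 54488/15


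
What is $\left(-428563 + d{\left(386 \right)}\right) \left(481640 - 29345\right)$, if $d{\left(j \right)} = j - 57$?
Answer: $-193688097030$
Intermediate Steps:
$d{\left(j \right)} = -57 + j$
$\left(-428563 + d{\left(386 \right)}\right) \left(481640 - 29345\right) = \left(-428563 + \left(-57 + 386\right)\right) \left(481640 - 29345\right) = \left(-428563 + 329\right) 452295 = \left(-428234\right) 452295 = -193688097030$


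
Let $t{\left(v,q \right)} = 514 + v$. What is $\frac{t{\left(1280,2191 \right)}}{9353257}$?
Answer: $\frac{1794}{9353257} \approx 0.0001918$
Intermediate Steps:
$\frac{t{\left(1280,2191 \right)}}{9353257} = \frac{514 + 1280}{9353257} = 1794 \cdot \frac{1}{9353257} = \frac{1794}{9353257}$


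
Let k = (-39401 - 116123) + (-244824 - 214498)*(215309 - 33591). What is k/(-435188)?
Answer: 20866807680/108797 ≈ 1.9180e+5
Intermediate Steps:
k = -83467230720 (k = -155524 - 459322*181718 = -155524 - 83467075196 = -83467230720)
k/(-435188) = -83467230720/(-435188) = -83467230720*(-1/435188) = 20866807680/108797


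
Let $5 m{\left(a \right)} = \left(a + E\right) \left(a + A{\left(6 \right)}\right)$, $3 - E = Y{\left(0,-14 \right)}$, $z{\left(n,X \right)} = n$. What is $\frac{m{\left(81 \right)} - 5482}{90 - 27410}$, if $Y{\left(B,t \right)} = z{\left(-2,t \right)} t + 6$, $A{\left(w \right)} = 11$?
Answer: $\frac{2281}{13660} \approx 0.16698$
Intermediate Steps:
$Y{\left(B,t \right)} = 6 - 2 t$ ($Y{\left(B,t \right)} = - 2 t + 6 = 6 - 2 t$)
$E = -31$ ($E = 3 - \left(6 - -28\right) = 3 - \left(6 + 28\right) = 3 - 34 = -31$)
$m{\left(a \right)} = \frac{\left(-31 + a\right) \left(11 + a\right)}{5}$ ($m{\left(a \right)} = \frac{\left(a - 31\right) \left(a + 11\right)}{5} = \frac{\left(-31 + a\right) \left(11 + a\right)}{5}$)
$\frac{m{\left(81 \right)} - 5482}{90 - 27410} = \frac{\left(- \frac{341}{5} - 324 + \frac{81^{2}}{5}\right) - 5482}{90 - 27410} = \frac{\left(- \frac{341}{5} - 324 + \frac{1}{5} \cdot 6561\right) - 5482}{-27320} = \left(\left(- \frac{341}{5} - 324 + \frac{6561}{5}\right) - 5482\right) \left(- \frac{1}{27320}\right) = \left(920 - 5482\right) \left(- \frac{1}{27320}\right) = \left(-4562\right) \left(- \frac{1}{27320}\right) = \frac{2281}{13660}$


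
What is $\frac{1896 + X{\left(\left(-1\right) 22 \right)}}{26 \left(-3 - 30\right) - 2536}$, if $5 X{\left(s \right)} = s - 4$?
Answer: $- \frac{4727}{8485} \approx -0.5571$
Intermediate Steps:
$X{\left(s \right)} = - \frac{4}{5} + \frac{s}{5}$ ($X{\left(s \right)} = \frac{s - 4}{5} = \frac{-4 + s}{5} = - \frac{4}{5} + \frac{s}{5}$)
$\frac{1896 + X{\left(\left(-1\right) 22 \right)}}{26 \left(-3 - 30\right) - 2536} = \frac{1896 + \left(- \frac{4}{5} + \frac{\left(-1\right) 22}{5}\right)}{26 \left(-3 - 30\right) - 2536} = \frac{1896 + \left(- \frac{4}{5} + \frac{1}{5} \left(-22\right)\right)}{26 \left(-33\right) - 2536} = \frac{1896 - \frac{26}{5}}{-858 - 2536} = \frac{1896 - \frac{26}{5}}{-3394} = \frac{9454}{5} \left(- \frac{1}{3394}\right) = - \frac{4727}{8485}$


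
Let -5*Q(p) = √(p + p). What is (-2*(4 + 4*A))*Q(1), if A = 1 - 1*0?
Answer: 16*√2/5 ≈ 4.5255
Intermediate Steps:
Q(p) = -√2*√p/5 (Q(p) = -√(p + p)/5 = -√2*√p/5)
A = 1 (A = 1 + 0 = 1)
(-2*(4 + 4*A))*Q(1) = (-2*(4 + 4*1))*(-√2*√1/5) = (-2*(4 + 4))*(-⅕*√2*1) = (-2*8)*(-√2/5) = -(-16)*√2/5 = 16*√2/5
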